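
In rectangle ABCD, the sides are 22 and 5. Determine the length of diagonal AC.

Using the Pythagorean theorem:
d² = 22² + 5² = 484 + 25 = 509
d = sqrt(509)

sqrt(509)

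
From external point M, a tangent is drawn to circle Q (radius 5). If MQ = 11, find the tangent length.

Let T be the point of tangency. Then QT ⊥ MT (radius ⊥ tangent).
In right triangle QTM: QM² = QT² + MT²
11² = 5² + MT²
MT² = 96, MT = 4*sqrt(6)

4*sqrt(6)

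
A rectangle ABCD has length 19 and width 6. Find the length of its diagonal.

d = sqrt(19^2 + 6^2) = sqrt(397)

sqrt(397)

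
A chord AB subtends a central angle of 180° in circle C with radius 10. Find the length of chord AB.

Drop a perpendicular from the center to the chord, bisecting both the chord and the central angle.
Each half-chord = r sin(θ/2) = 10 sin(90°).
The full chord = 2 × 10 × sin(90°) = 20.

20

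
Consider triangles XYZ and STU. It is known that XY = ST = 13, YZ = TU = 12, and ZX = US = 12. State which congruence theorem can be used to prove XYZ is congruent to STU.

Consider the given information: XY = ST = 13, YZ = TU = 12, and ZX = US = 12
This is not AAS or HL: AAS requires two angles and a non-included side. HL only applies to right triangles with matching hypotenuse and leg.
The correct criterion is SSS. All three pairs of corresponding sides are equal (Side-Side-Side).

SSS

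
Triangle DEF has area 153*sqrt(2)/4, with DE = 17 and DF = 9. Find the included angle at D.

Area = (1/2) * a * b * sin(C)
sin(C) = 2 * Area / (a * b)
sin(C) = 2 * 153*sqrt(2)/4 / (17 * 9)
sin(C) = sqrt(2)/2
C = arcsin(sqrt(2)/2) = 45°
Since sin(180° - C) = sin(C), the obtuse angle 135° gives the same area, so C = 45° or C = 135°.

45° or 135°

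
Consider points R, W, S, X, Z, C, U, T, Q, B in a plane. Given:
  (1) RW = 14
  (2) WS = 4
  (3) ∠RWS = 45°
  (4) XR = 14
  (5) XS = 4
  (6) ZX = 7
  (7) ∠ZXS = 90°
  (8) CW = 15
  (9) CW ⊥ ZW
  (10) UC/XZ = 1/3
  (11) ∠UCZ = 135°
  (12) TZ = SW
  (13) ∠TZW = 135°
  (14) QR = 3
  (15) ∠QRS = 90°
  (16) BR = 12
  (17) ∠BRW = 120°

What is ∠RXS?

Step 1: By the law of cosines on triangle RWS: RS² = 14² + 4² − 2·14·4·cos(45°) = 132.8, so RS ≈ 11.52.
Step 2: By the inverse law of cosines on triangle RXS: cos(∠RXS) = (14² + 4² − 11.52²) / (2·14·4) = 79.2/112 = 0.7071, so ∠RXS = 45°.

Therefore, the measure of angle ∠RXS = 45°.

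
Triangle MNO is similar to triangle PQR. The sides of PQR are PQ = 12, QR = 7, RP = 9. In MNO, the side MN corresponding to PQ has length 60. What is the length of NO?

Since the triangles are similar, the ratio of corresponding sides is constant.
Scale factor k = MN / PQ = 60 / 12 = 5
NO = k * QR = 5 * 7 = 35

35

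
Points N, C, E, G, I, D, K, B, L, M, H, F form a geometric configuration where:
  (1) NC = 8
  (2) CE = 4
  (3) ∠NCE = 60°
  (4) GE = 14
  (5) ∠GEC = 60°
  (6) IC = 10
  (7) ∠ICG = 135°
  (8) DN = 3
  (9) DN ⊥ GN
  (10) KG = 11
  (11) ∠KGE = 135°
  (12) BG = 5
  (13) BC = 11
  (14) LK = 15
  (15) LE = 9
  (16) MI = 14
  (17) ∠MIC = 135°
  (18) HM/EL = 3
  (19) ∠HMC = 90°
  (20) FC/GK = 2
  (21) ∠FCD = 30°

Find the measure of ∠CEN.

Step 1: By the law of cosines on triangle ECN: EN² = 4² + 8² − 2·4·8·cos(60°) = 48, so EN = 4·√3.
Step 2: By the inverse law of cosines on triangle CEN: cos(∠CEN) = (4² + (4·√3)² − 8²) / (2·4·4·√3) = 0/55.43 = 0, so ∠CEN = 90°.

Therefore, the measure of angle ∠CEN = 90°.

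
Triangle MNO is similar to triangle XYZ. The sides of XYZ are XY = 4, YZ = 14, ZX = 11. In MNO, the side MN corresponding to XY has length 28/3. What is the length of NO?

Since the triangles are similar, the ratio of corresponding sides is constant.
Scale factor k = MN / XY = 28/3 / 4 = 7/3
NO = k * YZ = 7/3 * 14 = 98/3

98/3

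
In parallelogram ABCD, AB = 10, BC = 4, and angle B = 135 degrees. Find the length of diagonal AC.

The diagonal of a parallelogram can be found by treating two adjacent sides and the diagonal as a triangle.
Applying the law of cosines with sides 10, 4 and included angle 135°:
d^2 = 100 + 16 - 80*cos(135°) = 40*sqrt(2) + 116
d = 2*sqrt(10*sqrt(2) + 29)

2*sqrt(10*sqrt(2) + 29)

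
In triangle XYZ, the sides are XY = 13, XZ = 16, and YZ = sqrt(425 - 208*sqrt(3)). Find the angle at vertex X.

When all three sides of a triangle are known, the law of cosines can be rearranged to find any angle.
cos(C) = (a² + b² - c²) / (2ab) gives cos(X) = sqrt(3)/2.
Taking the inverse cosine: X = 30°.

30°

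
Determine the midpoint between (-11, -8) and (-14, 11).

M = ((x₁ + x₂)/2, (y₁ + y₂)/2)
= ((-11 + -14)/2, (-8 + 11)/2)
= (-25/2, 3/2) = (-25/2, 3/2)

(-25/2, 3/2)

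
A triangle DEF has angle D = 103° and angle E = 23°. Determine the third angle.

The interior angles sum to 180°: angle F = 180 - 103 - 23 = 54°.
The triangle is obtuse (angles 103°, 23°, 54°).

54 degrees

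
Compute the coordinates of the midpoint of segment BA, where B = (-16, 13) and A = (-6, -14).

The midpoint is the point halfway along the segment.
Move half the horizontal distance: -16 + (-6 - -16)/2 = -16 + 10/2 = -11
Move half the vertical distance: 13 + (-14 - 13)/2 = 13 + -27/2 = -1/2
Midpoint = (-11, -1/2)

(-11, -1/2)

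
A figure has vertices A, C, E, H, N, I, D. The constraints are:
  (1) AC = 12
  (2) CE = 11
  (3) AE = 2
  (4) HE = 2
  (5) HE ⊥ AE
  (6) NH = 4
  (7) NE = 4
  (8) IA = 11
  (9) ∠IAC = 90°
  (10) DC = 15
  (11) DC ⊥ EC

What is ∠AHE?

Step 1: By the law of cosines on triangle HEA: HA² = 2² + 2² − 2·2·2·cos(90°) = 8, so HA = 2·√2.
Step 2: By the inverse law of cosines on triangle AHE: cos(∠AHE) = ((2·√2)² + 2² − 2²) / (2·2·√2·2) = 8/11.31 = 0.7071, so ∠AHE = 45°.

Therefore, the measure of angle ∠AHE = 45°.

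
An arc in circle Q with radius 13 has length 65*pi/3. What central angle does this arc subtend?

Arc length L = 2πr × θ/360, so θ = 360L / (2πr).
θ = 360 × 65*pi/3 / (2π × 13)
θ = 300°
θ = 300°

300°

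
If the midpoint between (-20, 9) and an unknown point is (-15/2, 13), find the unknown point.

Using the midpoint formula: M = ((x1 + x2)/2, (y1 + y2)/2)
We know M = (-15/2, 13) and S = (-20, 9)
For x: -15/2 = (-20 + x2)/2, so x2 = 2*-15/2 - -20 = 5
For y: 13 = (9 + y2)/2, so y2 = 2*13 - 9 = 17
Q = (5, 17)

(5, 17)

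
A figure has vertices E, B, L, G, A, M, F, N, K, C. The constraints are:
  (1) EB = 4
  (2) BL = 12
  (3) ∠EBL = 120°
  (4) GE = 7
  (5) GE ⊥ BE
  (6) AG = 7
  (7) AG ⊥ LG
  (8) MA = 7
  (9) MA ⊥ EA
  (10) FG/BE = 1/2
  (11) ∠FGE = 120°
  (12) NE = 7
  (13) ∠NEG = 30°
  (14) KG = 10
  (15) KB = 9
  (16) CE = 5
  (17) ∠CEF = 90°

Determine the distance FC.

From the given relations: FG = 1/2·BE = 1/2·4 = 2.
Step 1: By the law of cosines on triangle EGF: EF² = 7² + 2² − 2·7·2·cos(120°) = 67, so EF = √67.
Step 2: By the law of cosines on triangle FEC: FC² = √67² + 5² − 2·√67·5·cos(90°) = 92, so FC = 2·√23.

Therefore, the length of FC = 2·√23.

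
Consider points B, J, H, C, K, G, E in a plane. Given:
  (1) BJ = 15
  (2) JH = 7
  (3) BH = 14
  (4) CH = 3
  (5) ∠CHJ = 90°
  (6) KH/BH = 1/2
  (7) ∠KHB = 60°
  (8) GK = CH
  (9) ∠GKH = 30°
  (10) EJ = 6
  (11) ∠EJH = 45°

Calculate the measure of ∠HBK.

From the given relations: KH = 1/2·BH = 1/2·14 = 7.
Step 1: By the law of cosines on triangle BHK: BK² = 14² + 7² − 2·14·7·cos(60°) = 147, so BK = 7·√3.
Step 2: By the inverse law of cosines on triangle HBK: cos(∠HBK) = (14² + (7·√3)² − 7²) / (2·14·7·√3) = 294/339.48 = 0.866, so ∠HBK = 30°.

Therefore, the measure of angle ∠HBK = 30°.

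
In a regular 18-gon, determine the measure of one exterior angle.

Each exterior angle of a regular n-gon is 360 / n.
For n = 18: 360 / 18 = 20 degrees.

20 degrees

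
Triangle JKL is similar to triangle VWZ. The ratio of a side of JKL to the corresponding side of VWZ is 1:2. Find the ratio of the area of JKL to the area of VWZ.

Area scales with the square of linear dimensions. If every length is multiplied by 1/2, then the area is multiplied by (1/2)^2 = 1/4.
The area ratio is 1:4.

1:4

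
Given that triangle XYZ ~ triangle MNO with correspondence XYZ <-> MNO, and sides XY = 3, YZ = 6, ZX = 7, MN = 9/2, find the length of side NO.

Similar triangles have proportional sides. Setting up the proportion:
MN / XY = NO / YZ
9/2 / 3 = NO / 6
NO = 6 * 9/2 / 3 = 9.

9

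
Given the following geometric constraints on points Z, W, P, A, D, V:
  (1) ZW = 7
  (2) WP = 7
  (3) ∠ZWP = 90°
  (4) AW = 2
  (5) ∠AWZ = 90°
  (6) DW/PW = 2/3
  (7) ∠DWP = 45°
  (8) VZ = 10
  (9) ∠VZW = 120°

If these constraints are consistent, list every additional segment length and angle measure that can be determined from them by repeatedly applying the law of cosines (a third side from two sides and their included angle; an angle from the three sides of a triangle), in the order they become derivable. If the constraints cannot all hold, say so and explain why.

The constraints are consistent. Derivable facts, in order:
After 1 step:
- PD ≈ 4.96
- WV ≈ 14.8
- ZA = √53
- ZP = 7·√2
After 2 steps:
- ∠AZW = 15.95°
- ∠DPW = 41.73°
- ∠PDW = 93.27°
- ∠PZW = 45°
- ∠VWZ = 35.82°
- ∠WAZ = 74.05°
- ∠WPZ = 45°
- ∠WVZ = 24.18°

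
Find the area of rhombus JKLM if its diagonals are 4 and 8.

Area of a rhombus = (d1 * d2) / 2
Area = (4 * 8) / 2
Area = 32 / 2
Area = 16

16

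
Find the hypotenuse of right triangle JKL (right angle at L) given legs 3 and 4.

JK = sqrt(3^2 + 4^2) = sqrt(25) = 5

5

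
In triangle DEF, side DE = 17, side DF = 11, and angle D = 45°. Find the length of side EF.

By the law of cosines: EF^2 = DE^2 + DF^2 - 2*DE*DF*cos(D)
EF^2 = 17^2 + 11^2 - 2*17*11*cos(45°)
EF^2 = 289 + 121 - 374*(sqrt(2)/2)
EF^2 = 410 - 187*sqrt(2)
EF = sqrt(410 - 187*sqrt(2))

sqrt(410 - 187*sqrt(2))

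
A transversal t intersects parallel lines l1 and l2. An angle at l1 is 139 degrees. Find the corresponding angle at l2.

Corresponding angles formed by parallel lines and a transversal are equal.
The given angle is 139 degrees.
The corresponding angle = 139 degrees.

139 degrees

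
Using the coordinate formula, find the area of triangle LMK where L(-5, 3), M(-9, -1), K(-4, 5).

The Shoelace formula computes the area from vertex coordinates by summing cross products.
For vertices (-5,3), (-9,-1), (-4,5):
Signed sum = -5*-1 - -9*3 + -9*5 - -4*-1 + -4*3 - -5*5
= 32 + -49 + 13 = -4
Area = (1/2)|-4| = 2.

2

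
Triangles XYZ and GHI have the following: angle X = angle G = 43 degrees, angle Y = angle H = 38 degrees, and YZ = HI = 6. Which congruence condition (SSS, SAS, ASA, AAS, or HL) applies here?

Consider the given information: angle X = angle G = 43 degrees, angle Y = angle H = 38 degrees, and YZ = HI = 6
This is not SAS or ASA: SAS requires two sides and the included angle between them. ASA requires two angles and the side between them.
The correct criterion is AAS. Two pairs of corresponding angles and a non-included side are equal (Angle-Angle-Side).

AAS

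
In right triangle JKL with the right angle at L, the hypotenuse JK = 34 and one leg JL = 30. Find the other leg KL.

Rearranging the Pythagorean theorem to solve for the unknown leg:
leg^2 = hypotenuse^2 - known_leg^2 = 1156 - 900 = 256
leg = sqrt(256) = 16.

16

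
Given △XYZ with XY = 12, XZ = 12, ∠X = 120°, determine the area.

When two sides and the included angle are known, the area formula is (1/2)ab sin(C).
The height from one side to the opposite vertex is 12 sin(120°) = 6*sqrt(3).
Area = (1/2) * 12 * 6*sqrt(3) = 36*sqrt(3).

36*sqrt(3)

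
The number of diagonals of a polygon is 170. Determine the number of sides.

Using d = n(n - 3)/2, we solve 170 = n(n - 3)/2.
So n(n - 3) = 340.
Testing n = 20: 20 * 17 = 340 = 340. Correct.
The polygon has 20 sides.

20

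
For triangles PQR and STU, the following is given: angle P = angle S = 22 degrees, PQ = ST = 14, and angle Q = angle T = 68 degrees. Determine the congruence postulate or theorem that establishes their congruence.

The given information matches ASA: Two pairs of corresponding angles and the included side are equal (Angle-Side-Angle).

ASA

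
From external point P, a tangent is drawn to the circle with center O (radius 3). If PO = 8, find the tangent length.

tangent = √(d² - r²) = √(8² - 3²) = √(64 - 9) = √55 = sqrt(55)

sqrt(55)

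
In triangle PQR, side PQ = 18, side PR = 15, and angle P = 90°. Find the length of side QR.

Since angle P = 90°, this is a right triangle and the law of cosines reduces to the Pythagorean theorem.
QR^2 = 18^2 + 15^2 = 549
QR = 3*sqrt(61)

3*sqrt(61)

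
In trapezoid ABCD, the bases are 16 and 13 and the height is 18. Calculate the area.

Area of a trapezoid = (base1 + base2) * height / 2
Area = (16 + 13) * 18 / 2
Area = 29 * 18 / 2
Area = 522 / 2
Area = 261

261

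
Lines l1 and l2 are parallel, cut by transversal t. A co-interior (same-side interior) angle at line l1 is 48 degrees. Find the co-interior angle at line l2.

Co-interior angles (same-side interior) formed by parallel lines and a transversal are supplementary (sum to 180 degrees).
The given angle is 48 degrees.
The co-interior angle = 180 - 48 = 132 degrees.

132 degrees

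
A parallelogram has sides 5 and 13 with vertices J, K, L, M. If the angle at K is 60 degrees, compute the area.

The area of a parallelogram equals the product of two adjacent sides times the sine of the included angle.
This is because the height equals 13 * sin(60°) = 13*sqrt(3)/2.
Area = 5 * 13*sqrt(3)/2 = 65*sqrt(3)/2

65*sqrt(3)/2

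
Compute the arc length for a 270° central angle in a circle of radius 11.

The full circumference is 2πr = 2π(11) = 22*pi.
The arc spans 270° out of 360°, which is a fraction of 3/4.
Arc length = 22*pi × 3/4 = 33*pi/2.

33*pi/2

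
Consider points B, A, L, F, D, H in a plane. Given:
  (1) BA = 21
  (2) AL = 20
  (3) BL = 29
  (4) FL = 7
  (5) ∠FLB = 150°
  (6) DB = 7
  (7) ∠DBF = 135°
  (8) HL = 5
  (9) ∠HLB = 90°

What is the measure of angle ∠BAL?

Step 1: By the inverse law of cosines on triangle BAL: cos(∠BAL) = (21² + 20² − 29²) / (2·21·20) = 0/840 = 0, so ∠BAL = 90°.

Therefore, the measure of angle ∠BAL = 90°.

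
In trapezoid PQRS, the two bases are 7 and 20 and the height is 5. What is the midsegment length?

midsegment = (7 + 20) / 2 = 27 / 2 = 27/2

27/2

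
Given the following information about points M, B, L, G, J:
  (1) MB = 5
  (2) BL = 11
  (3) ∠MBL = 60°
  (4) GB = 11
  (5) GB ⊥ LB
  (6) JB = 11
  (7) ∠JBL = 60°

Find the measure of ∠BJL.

Step 1: By the law of cosines on triangle JBL: JL² = 11² + 11² − 2·11·11·cos(60°) = 121, so JL = 11.
Step 2: By the inverse law of cosines on triangle BJL: cos(∠BJL) = (11² + 11² − 11²) / (2·11·11) = 121/242 = 0.5, so ∠BJL = 60°.

Therefore, the measure of angle ∠BJL = 60°.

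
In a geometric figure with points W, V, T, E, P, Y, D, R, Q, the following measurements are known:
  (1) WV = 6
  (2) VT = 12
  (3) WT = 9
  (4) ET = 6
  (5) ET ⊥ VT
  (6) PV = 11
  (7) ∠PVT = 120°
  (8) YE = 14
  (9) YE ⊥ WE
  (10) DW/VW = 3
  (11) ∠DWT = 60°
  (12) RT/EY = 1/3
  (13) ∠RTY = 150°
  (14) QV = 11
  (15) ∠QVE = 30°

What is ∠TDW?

From the given relations: DW = 3·VW = 3·6 = 18.
Step 1: By the law of cosines on triangle DWT: DT² = 18² + 9² − 2·18·9·cos(60°) = 243, so DT = 9·√3.
Step 2: By the inverse law of cosines on triangle TDW: cos(∠TDW) = ((9·√3)² + 18² − 9²) / (2·9·√3·18) = 486/561.18 = 0.866, so ∠TDW = 30°.

Therefore, the measure of angle ∠TDW = 30°.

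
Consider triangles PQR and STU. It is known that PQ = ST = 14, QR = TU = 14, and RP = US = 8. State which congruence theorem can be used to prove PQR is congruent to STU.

The given information provides:
PQ = ST = 14, QR = TU = 14, and RP = US = 8
This matches the SSS congruence theorem.
All three pairs of corresponding sides are equal (Side-Side-Side).

SSS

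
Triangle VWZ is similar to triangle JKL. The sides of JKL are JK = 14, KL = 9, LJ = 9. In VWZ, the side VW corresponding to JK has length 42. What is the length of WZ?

k = 42/14 = 3. WZ = 3 * 9 = 27.

27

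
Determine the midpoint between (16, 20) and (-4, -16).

M = ((x₁ + x₂)/2, (y₁ + y₂)/2)
= ((16 + -4)/2, (20 + -16)/2)
= (12/2, 4/2) = (6, 2)

(6, 2)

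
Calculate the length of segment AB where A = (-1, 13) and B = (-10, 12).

d = sqrt((-10 - -1)^2 + (12 - 13)^2)
d = sqrt(-9^2 + -1^2)
d = sqrt(81 + 1)
d = sqrt(82)

sqrt(82)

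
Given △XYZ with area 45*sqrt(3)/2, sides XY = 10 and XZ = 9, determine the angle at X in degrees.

From the SAS area formula Area = (1/2)ab sin(C), rearranging gives sin(C) = 2*Area/(ab).
sin(C) = 2 * 45*sqrt(3)/2 / (90) = sqrt(3)/2.
Therefore C = arcsin(sqrt(3)/2) = 60°.
Since sin(180° - C) = sin(C), the obtuse angle 120° gives the same area, so C = 60° or C = 120°.

60° or 120°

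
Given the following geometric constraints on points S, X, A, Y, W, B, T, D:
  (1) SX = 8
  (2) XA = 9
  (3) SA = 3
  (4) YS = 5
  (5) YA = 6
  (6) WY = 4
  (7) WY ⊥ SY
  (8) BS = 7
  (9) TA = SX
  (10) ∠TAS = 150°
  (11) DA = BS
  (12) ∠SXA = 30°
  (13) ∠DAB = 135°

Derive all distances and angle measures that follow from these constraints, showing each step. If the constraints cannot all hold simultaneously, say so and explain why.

These constraints are not satisfiable: (1), (2) and (3) fix all three sides of triangle SXA, so by the law of cosines cos(∠SXA) = (8² + 9² − 3²) / (2·8·9) = 0.9444, i.e. ∠SXA ≈ 19.19°, which contradicts (12) ∠SXA = 30°. No planar figure meets all of them, so nothing further can be derived.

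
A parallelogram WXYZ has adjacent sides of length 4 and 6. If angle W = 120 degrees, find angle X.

Consecutive angles are supplementary: angle X = 180 - 120 = 60 degrees.

60 degrees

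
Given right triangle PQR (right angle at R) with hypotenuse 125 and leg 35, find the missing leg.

Rearranging the Pythagorean theorem to solve for the unknown leg:
leg^2 = hypotenuse^2 - known_leg^2 = 15625 - 1225 = 14400
leg = sqrt(14400) = 120.

120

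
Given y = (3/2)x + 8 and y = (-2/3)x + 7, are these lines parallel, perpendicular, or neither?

Slope of line 1: m1 = 3/2
Slope of line 2: m2 = -2/3
m1 * m2 = -1, so perpendicular.

Perpendicular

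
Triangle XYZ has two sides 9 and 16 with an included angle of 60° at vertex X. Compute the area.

When two sides and the included angle are known, the area formula is (1/2)ab sin(C).
The height from one side to the opposite vertex is 16 sin(60°) = 8*sqrt(3).
Area = (1/2) * 9 * 8*sqrt(3) = 36*sqrt(3).

36*sqrt(3)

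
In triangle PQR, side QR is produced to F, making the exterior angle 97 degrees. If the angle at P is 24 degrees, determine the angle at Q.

angle Q = 97 - 24 = 73 degrees (exterior angle theorem).

73 degrees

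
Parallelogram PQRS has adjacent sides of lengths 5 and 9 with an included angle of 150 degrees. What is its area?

The area of a parallelogram equals the product of two adjacent sides times the sine of the included angle.
This is because the height equals 9 * sin(150°) = 9/2.
Area = 5 * 9/2 = 45/2

45/2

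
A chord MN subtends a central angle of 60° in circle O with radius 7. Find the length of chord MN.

Drop a perpendicular from the center to the chord, bisecting both the chord and the central angle.
Each half-chord = r sin(θ/2) = 7 sin(30°).
The full chord = 2 × 7 × sin(30°) = 7.

7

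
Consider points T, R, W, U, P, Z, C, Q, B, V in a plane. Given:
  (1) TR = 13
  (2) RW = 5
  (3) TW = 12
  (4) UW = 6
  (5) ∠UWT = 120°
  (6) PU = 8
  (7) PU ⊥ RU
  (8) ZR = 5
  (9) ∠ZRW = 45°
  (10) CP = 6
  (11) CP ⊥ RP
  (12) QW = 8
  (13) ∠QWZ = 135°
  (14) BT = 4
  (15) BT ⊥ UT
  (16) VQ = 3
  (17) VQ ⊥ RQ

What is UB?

Step 1: By the law of cosines on triangle UWT: UT² = 6² + 12² − 2·6·12·cos(120°) = 252, so UT = 6·√7.
Step 2: By the law of cosines on triangle UTB: UB² = (6·√7)² + 4² − 2·6·√7·4·cos(90°) = 268, so UB = 2·√67.

Therefore, the length of UB = 2·√67.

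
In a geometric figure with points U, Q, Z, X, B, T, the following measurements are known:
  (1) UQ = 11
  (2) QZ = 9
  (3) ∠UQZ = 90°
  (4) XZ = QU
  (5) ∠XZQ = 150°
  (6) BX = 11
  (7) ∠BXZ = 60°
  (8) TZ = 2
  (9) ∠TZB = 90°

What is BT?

From the given relations: XZ = QU = 11.
Step 1: By the law of cosines on triangle ZXB: ZB² = 11² + 11² − 2·11·11·cos(60°) = 121, so ZB = 11.
Step 2: By the law of cosines on triangle BZT: BT² = 11² + 2² − 2·11·2·cos(90°) = 125, so BT = 5·√5.

Therefore, the length of BT = 5·√5.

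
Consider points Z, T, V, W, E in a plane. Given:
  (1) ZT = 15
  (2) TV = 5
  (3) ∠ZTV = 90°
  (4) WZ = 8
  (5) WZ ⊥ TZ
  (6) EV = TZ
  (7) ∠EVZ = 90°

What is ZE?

From the given relations: EV = TZ = 15.
Step 1: By the law of cosines on triangle ZTV: ZV² = 15² + 5² − 2·15·5·cos(90°) = 250, so ZV = 5·√10.
Step 2: By the law of cosines on triangle ZVE: ZE² = (5·√10)² + 15² − 2·5·√10·15·cos(90°) = 475, so ZE = 5·√19.

Therefore, the length of ZE = 5·√19.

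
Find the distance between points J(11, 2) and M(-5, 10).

The horizontal distance is |-5 - 11| = 16 and the vertical distance is |10 - 2| = 8.
By the Pythagorean theorem, d = sqrt(16^2 + 8^2) = sqrt(320) = 8*sqrt(5).

8*sqrt(5)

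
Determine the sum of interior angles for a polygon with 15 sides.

The sum of interior angles of an n-sided polygon is (n - 2) * 180.
For n = 15: (15 - 2) * 180 = 13 * 180 = 2340 degrees.

2340 degrees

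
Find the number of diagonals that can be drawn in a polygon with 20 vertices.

Each of the 20 vertices connects to 17 non-adjacent vertices via diagonals.
Total connections = 20 × 17 = 340, but each diagonal is counted twice.
Number of diagonals = 340 / 2 = 170.

170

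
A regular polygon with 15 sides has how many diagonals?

Each of the 15 vertices connects to 12 non-adjacent vertices via diagonals.
Total connections = 15 × 12 = 180, but each diagonal is counted twice.
Number of diagonals = 180 / 2 = 90.

90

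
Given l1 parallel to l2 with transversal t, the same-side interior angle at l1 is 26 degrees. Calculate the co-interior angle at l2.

Co-interior angles sum to 180: 180 - 26 = 154 degrees.

154 degrees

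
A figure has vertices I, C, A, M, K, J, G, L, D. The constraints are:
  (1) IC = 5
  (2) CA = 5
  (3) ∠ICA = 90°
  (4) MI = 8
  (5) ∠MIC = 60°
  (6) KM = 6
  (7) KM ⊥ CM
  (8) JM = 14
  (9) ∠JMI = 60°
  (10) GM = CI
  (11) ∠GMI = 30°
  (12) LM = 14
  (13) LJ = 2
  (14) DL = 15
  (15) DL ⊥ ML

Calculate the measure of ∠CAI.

Step 1: By the law of cosines on triangle ACI: AI² = 5² + 5² − 2·5·5·cos(90°) = 50, so AI = 5·√2.
Step 2: By the inverse law of cosines on triangle CAI: cos(∠CAI) = (5² + (5·√2)² − 5²) / (2·5·5·√2) = 50/70.71 = 0.7071, so ∠CAI = 45°.

Therefore, the measure of angle ∠CAI = 45°.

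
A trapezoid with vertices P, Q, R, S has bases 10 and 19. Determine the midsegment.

The midsegment (median) of a trapezoid connects the midpoints of the non-parallel sides.
Its length is the average of the two bases: (10 + 19) / 2 = 29/2.

29/2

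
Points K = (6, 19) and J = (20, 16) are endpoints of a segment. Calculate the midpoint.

The midpoint is the point halfway along the segment.
Move half the horizontal distance: 6 + (20 - 6)/2 = 6 + 14/2 = 13
Move half the vertical distance: 19 + (16 - 19)/2 = 19 + -3/2 = 35/2
Midpoint = (13, 35/2)

(13, 35/2)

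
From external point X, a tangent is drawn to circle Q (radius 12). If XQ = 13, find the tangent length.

Let T be the point of tangency. Then QT ⊥ XT (radius ⊥ tangent).
In right triangle QTX: QX² = QT² + XT²
13² = 12² + XT²
XT² = 25, XT = 5

5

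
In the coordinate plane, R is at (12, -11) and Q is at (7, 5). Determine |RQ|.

The horizontal distance is |7 - 12| = 5 and the vertical distance is |5 - -11| = 16.
By the Pythagorean theorem, d = sqrt(5^2 + 16^2) = sqrt(281).

sqrt(281)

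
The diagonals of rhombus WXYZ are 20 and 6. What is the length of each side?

Half-diagonals are 10 and 3. side = sqrt(10^2 + 3^2) = sqrt(109)

sqrt(109)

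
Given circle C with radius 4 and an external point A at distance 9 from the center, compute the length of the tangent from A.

Let T be the point of tangency. Then CT ⊥ AT (radius ⊥ tangent).
In right triangle CTA: CA² = CT² + AT²
9² = 4² + AT²
AT² = 65, AT = sqrt(65)

sqrt(65)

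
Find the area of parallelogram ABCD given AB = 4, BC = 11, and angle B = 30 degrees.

Area = 4 * 11 * sin(30°) = 44 * 1/2 = 22

22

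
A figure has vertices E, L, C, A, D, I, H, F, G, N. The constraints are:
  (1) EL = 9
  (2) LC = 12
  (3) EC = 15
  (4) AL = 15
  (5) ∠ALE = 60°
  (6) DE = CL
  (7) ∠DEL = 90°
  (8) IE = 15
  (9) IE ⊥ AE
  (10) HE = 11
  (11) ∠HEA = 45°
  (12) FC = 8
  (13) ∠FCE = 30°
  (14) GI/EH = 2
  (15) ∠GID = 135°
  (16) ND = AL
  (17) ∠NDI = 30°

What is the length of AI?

Step 1: By the law of cosines on triangle ELA: EA² = 9² + 15² − 2·9·15·cos(60°) = 171, so EA = 3·√19.
Step 2: By the law of cosines on triangle AEI: AI² = (3·√19)² + 15² − 2·3·√19·15·cos(90°) = 396, so AI = 6·√11.

Therefore, the length of AI = 6·√11.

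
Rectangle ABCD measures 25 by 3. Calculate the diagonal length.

d = sqrt(25^2 + 3^2) = sqrt(634)

sqrt(634)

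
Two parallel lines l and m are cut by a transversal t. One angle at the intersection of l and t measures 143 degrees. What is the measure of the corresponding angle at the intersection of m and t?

When a transversal crosses parallel lines, angles in the same position at each intersection are called corresponding angles.
These are always equal, so the answer is 143 degrees.

143 degrees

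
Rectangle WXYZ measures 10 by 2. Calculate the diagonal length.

Using the Pythagorean theorem:
d² = 10² + 2² = 100 + 4 = 104
d = sqrt(104) = 2*sqrt(26)

2*sqrt(26)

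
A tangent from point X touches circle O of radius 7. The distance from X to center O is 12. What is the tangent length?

Let T be the point of tangency. Then OT ⊥ XT (radius ⊥ tangent).
In right triangle OTX: OX² = OT² + XT²
12² = 7² + XT²
XT² = 95, XT = sqrt(95)

sqrt(95)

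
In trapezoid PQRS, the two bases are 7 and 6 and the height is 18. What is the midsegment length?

The midsegment (median) of a trapezoid connects the midpoints of the non-parallel sides.
Its length is the average of the two bases: (7 + 6) / 2 = 13/2.

13/2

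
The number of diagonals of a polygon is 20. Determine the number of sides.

Using d = n(n - 3)/2, we solve 20 = n(n - 3)/2.
So n(n - 3) = 40.
Testing n = 8: 8 * 5 = 40 = 40. Correct.
The polygon has 8 sides.

8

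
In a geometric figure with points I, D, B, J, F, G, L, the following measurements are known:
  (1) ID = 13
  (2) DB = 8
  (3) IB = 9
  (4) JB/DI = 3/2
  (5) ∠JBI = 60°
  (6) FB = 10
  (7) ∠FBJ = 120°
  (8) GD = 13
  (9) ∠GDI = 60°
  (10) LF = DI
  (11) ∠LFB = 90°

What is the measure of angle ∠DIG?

Step 1: By the law of cosines on triangle IDG: IG² = 13² + 13² − 2·13·13·cos(60°) = 169, so IG = 13.
Step 2: By the inverse law of cosines on triangle DIG: cos(∠DIG) = (13² + 13² − 13²) / (2·13·13) = 169/338 = 0.5, so ∠DIG = 60°.

Therefore, the measure of angle ∠DIG = 60°.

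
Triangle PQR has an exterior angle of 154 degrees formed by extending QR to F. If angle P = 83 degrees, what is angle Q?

The exterior angle theorem states that an exterior angle equals the sum of the two non-adjacent interior angles.
So 154 = 83 + angle Q, which gives angle Q = 154 - 83 = 71 degrees.

71 degrees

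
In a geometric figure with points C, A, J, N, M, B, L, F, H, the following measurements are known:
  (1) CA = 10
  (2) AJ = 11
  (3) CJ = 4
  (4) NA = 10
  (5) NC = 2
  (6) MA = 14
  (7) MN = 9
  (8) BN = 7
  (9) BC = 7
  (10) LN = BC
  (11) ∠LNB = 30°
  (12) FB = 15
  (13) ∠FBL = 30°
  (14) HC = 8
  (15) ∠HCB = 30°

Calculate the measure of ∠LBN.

From the given relations: LN = BC = 7.
Step 1: By the law of cosines on triangle BNL: BL² = 7² + 7² − 2·7·7·cos(30°) = 13.13, so BL ≈ 3.62.
Step 2: By the inverse law of cosines on triangle LBN: cos(∠LBN) = (3.62² + 7² − 7²) / (2·3.62·7) = 13.13/50.73 = 0.2588, so ∠LBN = 75°.

Therefore, the measure of angle ∠LBN = 75°.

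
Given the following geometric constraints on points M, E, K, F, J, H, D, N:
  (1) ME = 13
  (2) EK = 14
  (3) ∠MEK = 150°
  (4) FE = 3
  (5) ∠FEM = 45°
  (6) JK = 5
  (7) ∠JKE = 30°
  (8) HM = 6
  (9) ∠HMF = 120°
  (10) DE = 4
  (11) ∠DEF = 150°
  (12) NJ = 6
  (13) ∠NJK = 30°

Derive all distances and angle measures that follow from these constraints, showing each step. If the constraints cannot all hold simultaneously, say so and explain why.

The constraints are consistent.

Step 1: From ME = 13, EK = 14, and ∠MEK = 150°, by the law of cosines:
  MK² = ME² + EK² - 2·ME·EK·cos(150°) = 169 + 196 + 315.2 = 680.2
  MK ≈ 26.08

Step 2: From ME = 13, EF = 3, and ∠MEF = 45°, by the law of cosines:
  MF² = ME² + EF² - 2·ME·EF·cos(45°) = 169 + 9 - 55.15 = 122.8
  MF ≈ 11.08

Step 3: From EK = 14, KJ = 5, and ∠EKJ = 30°, by the law of cosines:
  EJ² = EK² + KJ² - 2·EK·KJ·cos(30°) = 196 + 25 - 121.2 = 99.76
  EJ ≈ 9.99

Step 4: From KJ = 5, JN = 6, and ∠KJN = 30°, by the law of cosines:
  KN² = KJ² + JN² - 2·KJ·JN·cos(30°) = 25 + 36 - 51.96 = 9.038
  KN ≈ 3.01

Step 5: From FE = 3, ED = 4, and ∠FED = 150°, by the law of cosines:
  FD² = FE² + ED² - 2·FE·ED·cos(150°) = 9 + 16 + 20.78 = 45.78
  FD ≈ 6.77

Step 6: From FM = 11.08, MH = 6, and ∠FMH = 120°, by the law of cosines:
  FH² = FM² + MH² - 2·FM·MH·cos(120°) = 122.8 + 36 + 66.5 = 225.3
  FH ≈ 15.01

Step 7: From ME = 13, MF = 11.08, EF = 3, by the inverse law of cosines:
  cos(∠EMF) = (ME² + MF² - EF²) / (2·ME·MF)
  ∠EMF = 11.03°

Step 8: From ME = 13, MK = 26.08, EK = 14, by the inverse law of cosines:
  cos(∠EMK) = (ME² + MK² - EK²) / (2·ME·MK)
  ∠EMK = 15.57°

Step 9: From EJ = 9.99, EK = 14, JK = 5, by the inverse law of cosines:
  cos(∠JEK) = (EJ² + EK² - JK²) / (2·EJ·EK)
  ∠JEK = 14.5°

Step 10: From KE = 14, KM = 26.08, EM = 13, by the inverse law of cosines:
  cos(∠EKM) = (KE² + KM² - EM²) / (2·KE·KM)
  ∠EKM = 14.43°

Step 11: From KJ = 5, KN = 3.01, JN = 6, by the inverse law of cosines:
  cos(∠JKN) = (KJ² + KN² - JN²) / (2·KJ·KN)
  ∠JKN = 93.74°

Step 12: From FD = 6.77, FE = 3, DE = 4, by the inverse law of cosines:
  cos(∠DFE) = (FD² + FE² - DE²) / (2·FD·FE)
  ∠DFE = 17.19°

Step 13: From FE = 3, FM = 11.08, EM = 13, by the inverse law of cosines:
  cos(∠EFM) = (FE² + FM² - EM²) / (2·FE·FM)
  ∠EFM = 123.97°

Step 14: From JE = 9.99, JK = 5, EK = 14, by the inverse law of cosines:
  cos(∠EJK) = (JE² + JK² - EK²) / (2·JE·JK)
  ∠EJK = 135.5°

Step 15: From DE = 4, DF = 6.77, EF = 3, by the inverse law of cosines:
  cos(∠EDF) = (DE² + DF² - EF²) / (2·DE·DF)
  ∠EDF = 12.81°

Step 16: From NJ = 6, NK = 3.01, JK = 5, by the inverse law of cosines:
  cos(∠JNK) = (NJ² + NK² - JK²) / (2·NJ·NK)
  ∠JNK = 56.26°

Step 17: From FH = 15.01, FM = 11.08, HM = 6, by the inverse law of cosines:
  cos(∠HFM) = (FH² + FM² - HM²) / (2·FH·FM)
  ∠HFM = 20.25°

Step 18: From HF = 15.01, HM = 6, FM = 11.08, by the inverse law of cosines:
  cos(∠FHM) = (HF² + HM² - FM²) / (2·HF·HM)
  ∠FHM = 39.75°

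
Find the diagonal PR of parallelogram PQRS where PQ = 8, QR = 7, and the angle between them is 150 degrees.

Using the law of cosines:
d^2 = 8^2 + 7^2 - 2(8)(7)cos(150 degrees)
d^2 = 64 + 49 - 112*-sqrt(3)/2
d^2 = 56*sqrt(3) + 113
d = sqrt(56*sqrt(3) + 113)

sqrt(56*sqrt(3) + 113)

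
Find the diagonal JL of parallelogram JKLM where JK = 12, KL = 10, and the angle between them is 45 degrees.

The diagonal of a parallelogram can be found by treating two adjacent sides and the diagonal as a triangle.
Applying the law of cosines with sides 12, 10 and included angle 45°:
d^2 = 144 + 100 - 240*cos(45°) = 244 - 120*sqrt(2)
d = 2*sqrt(61 - 30*sqrt(2))

2*sqrt(61 - 30*sqrt(2))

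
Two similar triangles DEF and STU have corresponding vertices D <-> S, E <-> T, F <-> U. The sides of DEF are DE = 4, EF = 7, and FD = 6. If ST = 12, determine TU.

k = 12/4 = 3. TU = 3 * 7 = 21.

21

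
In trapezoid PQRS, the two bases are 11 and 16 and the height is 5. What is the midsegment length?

The midsegment (median) of a trapezoid connects the midpoints of the non-parallel sides.
Its length is the average of the two bases: (11 + 16) / 2 = 27/2.

27/2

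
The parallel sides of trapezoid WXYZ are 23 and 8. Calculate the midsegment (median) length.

The midsegment (median) of a trapezoid connects the midpoints of the non-parallel sides.
Its length is the average of the two bases: (23 + 8) / 2 = 31/2.

31/2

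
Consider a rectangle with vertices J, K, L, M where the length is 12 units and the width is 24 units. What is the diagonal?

d = sqrt(12^2 + 24^2) = sqrt(720) = 12*sqrt(5)

12*sqrt(5)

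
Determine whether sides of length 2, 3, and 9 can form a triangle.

Check the triangle inequality: 2 + 3 = 5 ≤ 9.
Since the sum of two sides does not exceed the third, no triangle can be formed.

No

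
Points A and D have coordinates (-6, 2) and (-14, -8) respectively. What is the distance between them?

d = sqrt((-8)^2 + (-10)^2) = sqrt(164) = 2*sqrt(41)

2*sqrt(41)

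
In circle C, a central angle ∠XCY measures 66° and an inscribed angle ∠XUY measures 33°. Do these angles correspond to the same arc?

By the inscribed angle theorem, if both angles subtend the same arc, the inscribed angle must be half the central angle.
Half of 66° = 33°, which equals the given inscribed angle of 33°.
Therefore, yes, they correspond to the same arc.

Yes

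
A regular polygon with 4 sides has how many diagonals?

Each of the 4 vertices connects to 1 non-adjacent vertices via diagonals.
Total connections = 4 × 1 = 4, but each diagonal is counted twice.
Number of diagonals = 4 / 2 = 2.

2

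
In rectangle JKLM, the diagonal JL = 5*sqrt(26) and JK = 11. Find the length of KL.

The diagonal of a rectangle forms a right triangle with the two sides.
Rearranging the Pythagorean theorem: missing side = sqrt(d^2 - known^2).
= sqrt(650 - 121) = sqrt(529) = 23.

23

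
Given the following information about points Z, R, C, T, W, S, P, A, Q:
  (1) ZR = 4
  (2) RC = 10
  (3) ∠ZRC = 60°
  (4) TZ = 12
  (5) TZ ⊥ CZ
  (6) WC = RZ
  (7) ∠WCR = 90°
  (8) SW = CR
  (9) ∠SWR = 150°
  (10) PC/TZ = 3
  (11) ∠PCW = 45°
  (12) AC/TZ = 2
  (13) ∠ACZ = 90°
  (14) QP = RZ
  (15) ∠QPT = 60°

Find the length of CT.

Step 1: By the law of cosines on triangle ZRC: ZC² = 4² + 10² − 2·4·10·cos(60°) = 76, so ZC = 2·√19.
Step 2: By the law of cosines on triangle CZT: CT² = (2·√19)² + 12² − 2·2·√19·12·cos(90°) = 220, so CT = 2·√55.

Therefore, the length of CT = 2·√55.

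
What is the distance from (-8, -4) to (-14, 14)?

d = sqrt((-6)^2 + (18)^2) = sqrt(360) = 6*sqrt(10)

6*sqrt(10)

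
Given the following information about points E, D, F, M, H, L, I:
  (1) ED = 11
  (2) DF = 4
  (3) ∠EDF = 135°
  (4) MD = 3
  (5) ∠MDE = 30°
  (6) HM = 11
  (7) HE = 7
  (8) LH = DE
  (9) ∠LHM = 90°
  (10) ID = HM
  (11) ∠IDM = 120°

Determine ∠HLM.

From the given relations: LH = DE = 11.
Step 1: By the law of cosines on triangle LHM: LM² = 11² + 11² − 2·11·11·cos(90°) = 242, so LM = 11·√2.
Step 2: By the inverse law of cosines on triangle HLM: cos(∠HLM) = (11² + (11·√2)² − 11²) / (2·11·11·√2) = 242/342.24 = 0.7071, so ∠HLM = 45°.

Therefore, the measure of angle ∠HLM = 45°.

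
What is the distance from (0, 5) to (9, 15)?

d = sqrt((9)^2 + (10)^2) = sqrt(181)

sqrt(181)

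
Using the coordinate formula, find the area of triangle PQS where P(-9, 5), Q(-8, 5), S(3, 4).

Using the Shoelace formula for a triangle:
Area = (1/2)|x0(y1 - y2) + x1(y2 - y0) + x2(y0 - y1)|
Area = (1/2)|-9(5 - 4) + -8(4 - 5) + 3(5 - 5)|
Area = (1/2)|-9 + 8 + 0|
Area = (1/2)|-1|
Area = (1/2)(1)
Area = 1/2

1/2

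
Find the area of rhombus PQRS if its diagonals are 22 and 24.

Area of a rhombus = (d1 * d2) / 2
Area = (22 * 24) / 2
Area = 528 / 2
Area = 264

264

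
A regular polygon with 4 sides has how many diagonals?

The number of diagonals in an n-gon is n(n - 3)/2.
For n = 4: 4(4 - 3)/2 = 4 × 1 / 2 = 2.

2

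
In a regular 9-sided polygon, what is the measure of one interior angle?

Each interior angle of a regular n-gon is (n - 2) * 180 / n.
For n = 9: (9 - 2) * 180 / 9 = 1260/9 = 140 degrees.

140 degrees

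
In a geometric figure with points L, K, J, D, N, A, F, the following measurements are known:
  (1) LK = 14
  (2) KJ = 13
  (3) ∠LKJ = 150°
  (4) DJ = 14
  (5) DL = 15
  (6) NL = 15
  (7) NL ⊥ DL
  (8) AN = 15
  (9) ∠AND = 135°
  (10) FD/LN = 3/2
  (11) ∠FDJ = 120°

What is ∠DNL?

Step 1: By the law of cosines on triangle NLD: ND² = 15² + 15² − 2·15·15·cos(90°) = 450, so ND = 15·√2.
Step 2: By the inverse law of cosines on triangle DNL: cos(∠DNL) = ((15·√2)² + 15² − 15²) / (2·15·√2·15) = 450/636.4 = 0.7071, so ∠DNL = 45°.

Therefore, the measure of angle ∠DNL = 45°.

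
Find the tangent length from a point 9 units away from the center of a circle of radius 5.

Let T be the point of tangency. Then CT ⊥ MT (radius ⊥ tangent).
In right triangle CTM: CM² = CT² + MT²
9² = 5² + MT²
MT² = 56, MT = 2*sqrt(14)

2*sqrt(14)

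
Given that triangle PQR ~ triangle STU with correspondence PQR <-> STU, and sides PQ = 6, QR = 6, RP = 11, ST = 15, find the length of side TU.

k = 15/6 = 5/2. TU = 5/2 * 6 = 15.

15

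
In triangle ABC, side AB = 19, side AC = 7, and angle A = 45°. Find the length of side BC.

When two sides and the included angle are known, the law of cosines gives the third side.
c^2 = a^2 + b^2 - 2ab cos(C) generalizes the Pythagorean theorem to non-right triangles.
Here: BC^2 = 361 + 49 - 266*(sqrt(2)/2) = 410 - 133*sqrt(2)
BC = sqrt(410 - 133*sqrt(2))

sqrt(410 - 133*sqrt(2))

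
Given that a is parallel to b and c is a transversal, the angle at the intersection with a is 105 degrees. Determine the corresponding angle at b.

Corresponding angles are equal: 105 degrees.

105 degrees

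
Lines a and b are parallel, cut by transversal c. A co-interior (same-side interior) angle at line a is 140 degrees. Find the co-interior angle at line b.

Co-interior (same-side interior) angles are between the parallel lines on the same side of the transversal.
Unlike corresponding or alternate interior angles, they are supplementary rather than equal.
So the angle = 180 - 140 = 40 degrees.

40 degrees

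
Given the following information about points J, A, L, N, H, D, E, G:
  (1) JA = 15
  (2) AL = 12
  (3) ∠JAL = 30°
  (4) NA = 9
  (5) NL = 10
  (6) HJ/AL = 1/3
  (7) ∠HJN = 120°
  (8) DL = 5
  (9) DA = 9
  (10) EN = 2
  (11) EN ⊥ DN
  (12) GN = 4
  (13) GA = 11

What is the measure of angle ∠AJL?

Step 1: By the law of cosines on triangle JAL: JL² = 15² + 12² − 2·15·12·cos(30°) = 57.23, so JL ≈ 7.57.
Step 2: By the inverse law of cosines on triangle AJL: cos(∠AJL) = (15² + 7.57² − 12²) / (2·15·7.57) = 138.23/226.95 = 0.6091, so ∠AJL = 52.48°.

Therefore, the measure of angle ∠AJL = 52.48°.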